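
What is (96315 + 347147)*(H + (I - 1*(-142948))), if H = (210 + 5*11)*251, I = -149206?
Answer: 26721689734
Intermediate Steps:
H = 66515 (H = (210 + 55)*251 = 265*251 = 66515)
(96315 + 347147)*(H + (I - 1*(-142948))) = (96315 + 347147)*(66515 + (-149206 - 1*(-142948))) = 443462*(66515 + (-149206 + 142948)) = 443462*(66515 - 6258) = 443462*60257 = 26721689734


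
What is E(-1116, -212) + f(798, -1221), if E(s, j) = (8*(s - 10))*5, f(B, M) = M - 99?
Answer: -46360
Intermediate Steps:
f(B, M) = -99 + M
E(s, j) = -400 + 40*s (E(s, j) = (8*(-10 + s))*5 = (-80 + 8*s)*5 = -400 + 40*s)
E(-1116, -212) + f(798, -1221) = (-400 + 40*(-1116)) + (-99 - 1221) = (-400 - 44640) - 1320 = -45040 - 1320 = -46360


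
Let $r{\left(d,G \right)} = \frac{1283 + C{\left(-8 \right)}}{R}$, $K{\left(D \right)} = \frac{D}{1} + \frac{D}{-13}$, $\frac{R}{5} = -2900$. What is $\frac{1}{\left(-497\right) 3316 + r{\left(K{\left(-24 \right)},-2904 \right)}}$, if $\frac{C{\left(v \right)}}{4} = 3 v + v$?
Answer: $- \frac{2900}{4779351031} \approx -6.0678 \cdot 10^{-7}$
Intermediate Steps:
$C{\left(v \right)} = 16 v$ ($C{\left(v \right)} = 4 \left(3 v + v\right) = 4 \cdot 4 v = 16 v$)
$R = -14500$ ($R = 5 \left(-2900\right) = -14500$)
$K{\left(D \right)} = \frac{12 D}{13}$ ($K{\left(D \right)} = D 1 + D \left(- \frac{1}{13}\right) = D - \frac{D}{13} = \frac{12 D}{13}$)
$r{\left(d,G \right)} = - \frac{231}{2900}$ ($r{\left(d,G \right)} = \frac{1283 + 16 \left(-8\right)}{-14500} = \left(1283 - 128\right) \left(- \frac{1}{14500}\right) = 1155 \left(- \frac{1}{14500}\right) = - \frac{231}{2900}$)
$\frac{1}{\left(-497\right) 3316 + r{\left(K{\left(-24 \right)},-2904 \right)}} = \frac{1}{\left(-497\right) 3316 - \frac{231}{2900}} = \frac{1}{-1648052 - \frac{231}{2900}} = \frac{1}{- \frac{4779351031}{2900}} = - \frac{2900}{4779351031}$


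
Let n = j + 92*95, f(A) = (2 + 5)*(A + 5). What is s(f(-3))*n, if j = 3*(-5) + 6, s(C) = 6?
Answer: 52386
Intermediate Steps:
f(A) = 35 + 7*A (f(A) = 7*(5 + A) = 35 + 7*A)
j = -9 (j = -15 + 6 = -9)
n = 8731 (n = -9 + 92*95 = -9 + 8740 = 8731)
s(f(-3))*n = 6*8731 = 52386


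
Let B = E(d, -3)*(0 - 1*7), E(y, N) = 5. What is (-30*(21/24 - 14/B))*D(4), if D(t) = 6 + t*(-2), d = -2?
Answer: 153/2 ≈ 76.500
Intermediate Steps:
B = -35 (B = 5*(0 - 1*7) = 5*(0 - 7) = 5*(-7) = -35)
D(t) = 6 - 2*t
(-30*(21/24 - 14/B))*D(4) = (-30*(21/24 - 14/(-35)))*(6 - 2*4) = (-30*(21*(1/24) - 14*(-1/35)))*(6 - 8) = -30*(7/8 + 2/5)*(-2) = -30*51/40*(-2) = -153/4*(-2) = 153/2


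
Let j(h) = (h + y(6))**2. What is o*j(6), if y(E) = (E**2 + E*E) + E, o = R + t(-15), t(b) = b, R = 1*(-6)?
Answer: -148176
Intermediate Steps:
R = -6
o = -21 (o = -6 - 15 = -21)
y(E) = E + 2*E**2 (y(E) = (E**2 + E**2) + E = 2*E**2 + E = E + 2*E**2)
j(h) = (78 + h)**2 (j(h) = (h + 6*(1 + 2*6))**2 = (h + 6*(1 + 12))**2 = (h + 6*13)**2 = (h + 78)**2 = (78 + h)**2)
o*j(6) = -21*(78 + 6)**2 = -21*84**2 = -21*7056 = -148176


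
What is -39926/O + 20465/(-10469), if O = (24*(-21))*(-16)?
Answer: -291507527/42211008 ≈ -6.9060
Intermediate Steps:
O = 8064 (O = -504*(-16) = 8064)
-39926/O + 20465/(-10469) = -39926/8064 + 20465/(-10469) = -39926*1/8064 + 20465*(-1/10469) = -19963/4032 - 20465/10469 = -291507527/42211008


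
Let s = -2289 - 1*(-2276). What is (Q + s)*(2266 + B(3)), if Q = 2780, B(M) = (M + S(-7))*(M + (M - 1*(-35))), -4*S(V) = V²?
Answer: 20882549/4 ≈ 5.2206e+6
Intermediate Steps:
S(V) = -V²/4
s = -13 (s = -2289 + 2276 = -13)
B(M) = (35 + 2*M)*(-49/4 + M) (B(M) = (M - ¼*(-7)²)*(M + (M - 1*(-35))) = (M - ¼*49)*(M + (M + 35)) = (M - 49/4)*(M + (35 + M)) = (-49/4 + M)*(35 + 2*M) = (35 + 2*M)*(-49/4 + M))
(Q + s)*(2266 + B(3)) = (2780 - 13)*(2266 + (-1715/4 + 2*3² + (21/2)*3)) = 2767*(2266 + (-1715/4 + 2*9 + 63/2)) = 2767*(2266 + (-1715/4 + 18 + 63/2)) = 2767*(2266 - 1517/4) = 2767*(7547/4) = 20882549/4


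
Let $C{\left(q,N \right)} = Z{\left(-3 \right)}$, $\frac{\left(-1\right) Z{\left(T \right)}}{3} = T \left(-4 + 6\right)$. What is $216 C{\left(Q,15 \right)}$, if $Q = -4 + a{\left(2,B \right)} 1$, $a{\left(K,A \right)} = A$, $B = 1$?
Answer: $3888$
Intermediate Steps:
$Z{\left(T \right)} = - 6 T$ ($Z{\left(T \right)} = - 3 T \left(-4 + 6\right) = - 3 T 2 = - 3 \cdot 2 T = - 6 T$)
$Q = -3$ ($Q = -4 + 1 \cdot 1 = -4 + 1 = -3$)
$C{\left(q,N \right)} = 18$ ($C{\left(q,N \right)} = \left(-6\right) \left(-3\right) = 18$)
$216 C{\left(Q,15 \right)} = 216 \cdot 18 = 3888$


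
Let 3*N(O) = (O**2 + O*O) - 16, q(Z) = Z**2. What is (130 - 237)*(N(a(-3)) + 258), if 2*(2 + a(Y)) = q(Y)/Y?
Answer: -167455/6 ≈ -27909.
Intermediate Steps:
a(Y) = -2 + Y/2 (a(Y) = -2 + (Y**2/Y)/2 = -2 + Y/2)
N(O) = -16/3 + 2*O**2/3 (N(O) = ((O**2 + O*O) - 16)/3 = ((O**2 + O**2) - 16)/3 = (2*O**2 - 16)/3 = (-16 + 2*O**2)/3 = -16/3 + 2*O**2/3)
(130 - 237)*(N(a(-3)) + 258) = (130 - 237)*((-16/3 + 2*(-2 + (1/2)*(-3))**2/3) + 258) = -107*((-16/3 + 2*(-2 - 3/2)**2/3) + 258) = -107*((-16/3 + 2*(-7/2)**2/3) + 258) = -107*((-16/3 + (2/3)*(49/4)) + 258) = -107*((-16/3 + 49/6) + 258) = -107*(17/6 + 258) = -107*1565/6 = -167455/6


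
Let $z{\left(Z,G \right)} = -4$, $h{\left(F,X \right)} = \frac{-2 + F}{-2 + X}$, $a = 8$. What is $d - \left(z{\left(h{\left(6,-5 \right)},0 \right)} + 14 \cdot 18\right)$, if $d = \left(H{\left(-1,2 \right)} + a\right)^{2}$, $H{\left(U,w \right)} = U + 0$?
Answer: $-199$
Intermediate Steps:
$H{\left(U,w \right)} = U$
$h{\left(F,X \right)} = \frac{-2 + F}{-2 + X}$
$d = 49$ ($d = \left(-1 + 8\right)^{2} = 7^{2} = 49$)
$d - \left(z{\left(h{\left(6,-5 \right)},0 \right)} + 14 \cdot 18\right) = 49 - \left(-4 + 14 \cdot 18\right) = 49 - \left(-4 + 252\right) = 49 - 248 = -199$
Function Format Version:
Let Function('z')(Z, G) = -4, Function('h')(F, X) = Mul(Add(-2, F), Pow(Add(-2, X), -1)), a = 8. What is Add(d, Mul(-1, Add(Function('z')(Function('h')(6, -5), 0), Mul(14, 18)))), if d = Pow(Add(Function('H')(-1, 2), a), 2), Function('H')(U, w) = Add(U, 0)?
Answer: -199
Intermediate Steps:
Function('H')(U, w) = U
Function('h')(F, X) = Mul(Pow(Add(-2, X), -1), Add(-2, F))
d = 49 (d = Pow(Add(-1, 8), 2) = Pow(7, 2) = 49)
Add(d, Mul(-1, Add(Function('z')(Function('h')(6, -5), 0), Mul(14, 18)))) = Add(49, Mul(-1, Add(-4, Mul(14, 18)))) = Add(49, Mul(-1, Add(-4, 252))) = Add(49, Mul(-1, 248)) = Add(49, -248) = -199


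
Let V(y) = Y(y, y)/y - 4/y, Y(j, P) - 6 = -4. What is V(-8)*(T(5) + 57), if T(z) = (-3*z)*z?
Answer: -9/2 ≈ -4.5000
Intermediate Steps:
Y(j, P) = 2 (Y(j, P) = 6 - 4 = 2)
T(z) = -3*z²
V(y) = -2/y (V(y) = 2/y - 4/y = -2/y)
V(-8)*(T(5) + 57) = (-2/(-8))*(-3*5² + 57) = (-2*(-⅛))*(-3*25 + 57) = (-75 + 57)/4 = (¼)*(-18) = -9/2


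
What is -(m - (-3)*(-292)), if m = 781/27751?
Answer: 24309095/27751 ≈ 875.97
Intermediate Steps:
m = 781/27751 (m = 781*(1/27751) = 781/27751 ≈ 0.028143)
-(m - (-3)*(-292)) = -(781/27751 - (-3)*(-292)) = -(781/27751 - 1*876) = -(781/27751 - 876) = -1*(-24309095/27751) = 24309095/27751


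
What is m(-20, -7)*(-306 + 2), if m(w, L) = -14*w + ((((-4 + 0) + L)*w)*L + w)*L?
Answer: -3404800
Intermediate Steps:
m(w, L) = -14*w + L*(w + L*w*(-4 + L)) (m(w, L) = -14*w + (((-4 + L)*w)*L + w)*L = -14*w + ((w*(-4 + L))*L + w)*L = -14*w + (L*w*(-4 + L) + w)*L = -14*w + (w + L*w*(-4 + L))*L = -14*w + L*(w + L*w*(-4 + L)))
m(-20, -7)*(-306 + 2) = (-20*(-14 - 7 + (-7)**3 - 4*(-7)**2))*(-306 + 2) = -20*(-14 - 7 - 343 - 4*49)*(-304) = -20*(-14 - 7 - 343 - 196)*(-304) = -20*(-560)*(-304) = 11200*(-304) = -3404800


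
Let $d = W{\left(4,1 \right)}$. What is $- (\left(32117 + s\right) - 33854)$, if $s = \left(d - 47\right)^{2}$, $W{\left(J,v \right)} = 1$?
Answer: $-379$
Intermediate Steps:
$d = 1$
$s = 2116$ ($s = \left(1 - 47\right)^{2} = \left(-46\right)^{2} = 2116$)
$- (\left(32117 + s\right) - 33854) = - (\left(32117 + 2116\right) - 33854) = - (34233 - 33854) = \left(-1\right) 379 = -379$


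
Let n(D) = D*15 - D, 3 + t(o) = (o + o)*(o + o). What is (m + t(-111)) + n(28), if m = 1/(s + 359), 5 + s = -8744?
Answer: 416756469/8390 ≈ 49673.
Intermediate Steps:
s = -8749 (s = -5 - 8744 = -8749)
t(o) = -3 + 4*o**2 (t(o) = -3 + (o + o)*(o + o) = -3 + (2*o)*(2*o) = -3 + 4*o**2)
m = -1/8390 (m = 1/(-8749 + 359) = 1/(-8390) = -1/8390 ≈ -0.00011919)
n(D) = 14*D (n(D) = 15*D - D = 14*D)
(m + t(-111)) + n(28) = (-1/8390 + (-3 + 4*(-111)**2)) + 14*28 = (-1/8390 + (-3 + 4*12321)) + 392 = (-1/8390 + (-3 + 49284)) + 392 = (-1/8390 + 49281) + 392 = 413467589/8390 + 392 = 416756469/8390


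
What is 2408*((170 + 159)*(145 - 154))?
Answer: -7130088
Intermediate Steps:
2408*((170 + 159)*(145 - 154)) = 2408*(329*(-9)) = 2408*(-2961) = -7130088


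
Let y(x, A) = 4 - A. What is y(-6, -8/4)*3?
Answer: 18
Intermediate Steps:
y(-6, -8/4)*3 = (4 - (-8)/4)*3 = (4 - 1*(-2))*3 = (4 + 2)*3 = 6*3 = 18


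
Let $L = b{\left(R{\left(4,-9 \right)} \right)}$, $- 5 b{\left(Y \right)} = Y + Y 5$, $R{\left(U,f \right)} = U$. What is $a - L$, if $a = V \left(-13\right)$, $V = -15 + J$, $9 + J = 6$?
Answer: $\frac{1194}{5} \approx 238.8$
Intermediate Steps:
$J = -3$ ($J = -9 + 6 = -3$)
$V = -18$ ($V = -15 - 3 = -18$)
$b{\left(Y \right)} = - \frac{6 Y}{5}$ ($b{\left(Y \right)} = - \frac{Y + Y 5}{5} = - \frac{Y + 5 Y}{5} = - \frac{6 Y}{5}$)
$a = 234$ ($a = \left(-18\right) \left(-13\right) = 234$)
$L = - \frac{24}{5}$ ($L = \left(- \frac{6}{5}\right) 4 = - \frac{24}{5} \approx -4.8$)
$a - L = 234 - - \frac{24}{5} = 234 + \frac{24}{5} = \frac{1194}{5}$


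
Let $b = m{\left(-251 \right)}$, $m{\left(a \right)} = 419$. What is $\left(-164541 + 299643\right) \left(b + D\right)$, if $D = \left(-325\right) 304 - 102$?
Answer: $-13305250266$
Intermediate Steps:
$b = 419$
$D = -98902$ ($D = -98800 - 102 = -98902$)
$\left(-164541 + 299643\right) \left(b + D\right) = \left(-164541 + 299643\right) \left(419 - 98902\right) = 135102 \left(-98483\right) = -13305250266$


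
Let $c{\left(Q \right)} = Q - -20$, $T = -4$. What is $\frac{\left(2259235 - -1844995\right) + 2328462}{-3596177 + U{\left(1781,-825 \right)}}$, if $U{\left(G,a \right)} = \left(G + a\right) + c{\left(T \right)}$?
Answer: $- \frac{6432692}{3595205} \approx -1.7892$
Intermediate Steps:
$c{\left(Q \right)} = 20 + Q$ ($c{\left(Q \right)} = Q + 20 = 20 + Q$)
$U{\left(G,a \right)} = 16 + G + a$ ($U{\left(G,a \right)} = \left(G + a\right) + \left(20 - 4\right) = \left(G + a\right) + 16 = 16 + G + a$)
$\frac{\left(2259235 - -1844995\right) + 2328462}{-3596177 + U{\left(1781,-825 \right)}} = \frac{\left(2259235 - -1844995\right) + 2328462}{-3596177 + \left(16 + 1781 - 825\right)} = \frac{\left(2259235 + 1844995\right) + 2328462}{-3596177 + 972} = \frac{4104230 + 2328462}{-3595205} = 6432692 \left(- \frac{1}{3595205}\right) = - \frac{6432692}{3595205}$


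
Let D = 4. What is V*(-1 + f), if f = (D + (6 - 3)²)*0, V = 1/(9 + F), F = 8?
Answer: -1/17 ≈ -0.058824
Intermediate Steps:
V = 1/17 (V = 1/(9 + 8) = 1/17 ≈ 0.058824)
f = 0 (f = (4 + (6 - 3)²)*0 = (4 + 3²)*0 = (4 + 9)*0 = 13*0 = 0)
V*(-1 + f) = (-1 + 0)/17 = (1/17)*(-1) = -1/17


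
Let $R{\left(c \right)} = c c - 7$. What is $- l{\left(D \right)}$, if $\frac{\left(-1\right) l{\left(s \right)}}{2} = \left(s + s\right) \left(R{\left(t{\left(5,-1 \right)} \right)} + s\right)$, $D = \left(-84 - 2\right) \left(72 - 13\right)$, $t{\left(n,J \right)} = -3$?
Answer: $102941312$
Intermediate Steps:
$R{\left(c \right)} = -7 + c^{2}$ ($R{\left(c \right)} = c^{2} - 7 = -7 + c^{2}$)
$D = -5074$ ($D = \left(-86\right) 59 = -5074$)
$l{\left(s \right)} = - 4 s \left(2 + s\right)$ ($l{\left(s \right)} = - 2 \left(s + s\right) \left(\left(-7 + \left(-3\right)^{2}\right) + s\right) = - 2 \cdot 2 s \left(\left(-7 + 9\right) + s\right) = - 2 \cdot 2 s \left(2 + s\right) = - 4 s \left(2 + s\right)$)
$- l{\left(D \right)} = - \left(-4\right) \left(-5074\right) \left(2 - 5074\right) = - \left(-4\right) \left(-5074\right) \left(-5072\right) = \left(-1\right) \left(-102941312\right) = 102941312$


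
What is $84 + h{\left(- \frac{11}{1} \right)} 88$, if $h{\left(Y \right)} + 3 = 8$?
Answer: $524$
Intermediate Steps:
$h{\left(Y \right)} = 5$ ($h{\left(Y \right)} = -3 + 8 = 5$)
$84 + h{\left(- \frac{11}{1} \right)} 88 = 84 + 5 \cdot 88 = 84 + 440 = 524$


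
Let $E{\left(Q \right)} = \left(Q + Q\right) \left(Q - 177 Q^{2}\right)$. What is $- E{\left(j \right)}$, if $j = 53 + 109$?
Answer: $1504988424$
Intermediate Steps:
$j = 162$
$E{\left(Q \right)} = 2 Q \left(Q - 177 Q^{2}\right)$
$- E{\left(j \right)} = - 162^{2} \left(2 - 57348\right) = - 26244 \left(2 - 57348\right) = - 26244 \left(-57346\right) = \left(-1\right) \left(-1504988424\right) = 1504988424$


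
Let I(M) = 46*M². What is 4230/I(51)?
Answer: 235/6647 ≈ 0.035354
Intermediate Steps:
4230/I(51) = 4230/((46*51²)) = 4230/((46*2601)) = 4230/119646 = 4230*(1/119646) = 235/6647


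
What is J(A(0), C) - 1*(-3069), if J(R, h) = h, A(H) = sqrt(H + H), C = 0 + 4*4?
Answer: 3085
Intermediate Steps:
C = 16 (C = 0 + 16 = 16)
A(H) = sqrt(2)*sqrt(H) (A(H) = sqrt(2*H) = sqrt(2)*sqrt(H))
J(A(0), C) - 1*(-3069) = 16 - 1*(-3069) = 16 + 3069 = 3085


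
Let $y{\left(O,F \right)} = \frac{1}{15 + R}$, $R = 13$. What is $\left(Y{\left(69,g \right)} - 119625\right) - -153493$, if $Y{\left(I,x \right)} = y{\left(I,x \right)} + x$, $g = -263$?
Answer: $\frac{940941}{28} \approx 33605.0$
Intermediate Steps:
$y{\left(O,F \right)} = \frac{1}{28}$ ($y{\left(O,F \right)} = \frac{1}{15 + 13} = \frac{1}{28}$)
$Y{\left(I,x \right)} = \frac{1}{28} + x$
$\left(Y{\left(69,g \right)} - 119625\right) - -153493 = \left(\left(\frac{1}{28} - 263\right) - 119625\right) - -153493 = \left(- \frac{7363}{28} - 119625\right) + 153493 = - \frac{3356863}{28} + 153493 = \frac{940941}{28}$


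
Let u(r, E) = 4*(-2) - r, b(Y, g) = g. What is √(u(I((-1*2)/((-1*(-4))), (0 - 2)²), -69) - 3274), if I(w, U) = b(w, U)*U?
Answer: I*√3298 ≈ 57.428*I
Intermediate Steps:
I(w, U) = U² (I(w, U) = U*U = U²)
u(r, E) = -8 - r
√(u(I((-1*2)/((-1*(-4))), (0 - 2)²), -69) - 3274) = √((-8 - ((0 - 2)²)²) - 3274) = √((-8 - ((-2)²)²) - 3274) = √((-8 - 1*4²) - 3274) = √((-8 - 1*16) - 3274) = √((-8 - 16) - 3274) = √(-24 - 3274) = √(-3298) = I*√3298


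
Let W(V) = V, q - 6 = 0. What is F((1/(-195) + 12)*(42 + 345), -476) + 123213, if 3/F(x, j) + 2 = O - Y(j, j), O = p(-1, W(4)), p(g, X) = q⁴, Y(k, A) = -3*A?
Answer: 16510539/134 ≈ 1.2321e+5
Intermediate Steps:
q = 6 (q = 6 + 0 = 6)
p(g, X) = 1296 (p(g, X) = 6⁴ = 1296)
O = 1296
F(x, j) = 3/(1294 + 3*j) (F(x, j) = 3/(-2 + (1296 - (-3)*j)) = 3/(-2 + (1296 + 3*j)) = 3/(1294 + 3*j))
F((1/(-195) + 12)*(42 + 345), -476) + 123213 = 3/(1294 + 3*(-476)) + 123213 = 3/(1294 - 1428) + 123213 = 3/(-134) + 123213 = 3*(-1/134) + 123213 = -3/134 + 123213 = 16510539/134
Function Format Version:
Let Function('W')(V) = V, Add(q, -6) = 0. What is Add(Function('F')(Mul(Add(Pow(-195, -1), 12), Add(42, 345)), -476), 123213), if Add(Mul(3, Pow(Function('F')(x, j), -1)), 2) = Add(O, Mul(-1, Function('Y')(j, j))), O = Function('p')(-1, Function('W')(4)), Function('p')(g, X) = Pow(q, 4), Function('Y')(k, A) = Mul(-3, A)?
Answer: Rational(16510539, 134) ≈ 1.2321e+5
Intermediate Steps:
q = 6 (q = Add(6, 0) = 6)
Function('p')(g, X) = 1296 (Function('p')(g, X) = Pow(6, 4) = 1296)
O = 1296
Function('F')(x, j) = Mul(3, Pow(Add(1294, Mul(3, j)), -1)) (Function('F')(x, j) = Mul(3, Pow(Add(-2, Add(1296, Mul(-1, Mul(-3, j)))), -1)) = Mul(3, Pow(Add(-2, Add(1296, Mul(3, j))), -1)) = Mul(3, Pow(Add(1294, Mul(3, j)), -1)))
Add(Function('F')(Mul(Add(Pow(-195, -1), 12), Add(42, 345)), -476), 123213) = Add(Mul(3, Pow(Add(1294, Mul(3, -476)), -1)), 123213) = Add(Mul(3, Pow(Add(1294, -1428), -1)), 123213) = Add(Mul(3, Pow(-134, -1)), 123213) = Add(Mul(3, Rational(-1, 134)), 123213) = Add(Rational(-3, 134), 123213) = Rational(16510539, 134)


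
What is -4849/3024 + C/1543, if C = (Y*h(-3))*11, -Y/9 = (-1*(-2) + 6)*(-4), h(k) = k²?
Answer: 78738281/4666032 ≈ 16.875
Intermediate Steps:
Y = 288 (Y = -9*(-1*(-2) + 6)*(-4) = -9*(2 + 6)*(-4) = -72*(-4) = -9*(-32) = 288)
C = 28512 (C = (288*(-3)²)*11 = (288*9)*11 = 2592*11 = 28512)
-4849/3024 + C/1543 = -4849/3024 + 28512/1543 = 78738281/4666032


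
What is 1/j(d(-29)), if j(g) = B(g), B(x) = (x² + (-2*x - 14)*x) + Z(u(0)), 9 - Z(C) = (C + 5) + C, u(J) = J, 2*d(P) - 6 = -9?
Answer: 4/91 ≈ 0.043956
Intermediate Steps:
d(P) = -3/2 (d(P) = 3 + (½)*(-9) = 3 - 9/2 = -3/2)
Z(C) = 4 - 2*C (Z(C) = 9 - ((C + 5) + C) = 9 - ((5 + C) + C) = 9 - (5 + 2*C) = 9 + (-5 - 2*C) = 4 - 2*C)
B(x) = 4 + x² + x*(-14 - 2*x) (B(x) = (x² + (-2*x - 14)*x) + (4 - 2*0) = (x² + (-14 - 2*x)*x) + (4 + 0) = (x² + x*(-14 - 2*x)) + 4 = 4 + x² + x*(-14 - 2*x))
j(g) = 4 - g² - 14*g
1/j(d(-29)) = 1/(4 - (-3/2)² - 14*(-3/2)) = 1/(4 - 1*9/4 + 21) = 1/(4 - 9/4 + 21) = 1/(91/4) = 4/91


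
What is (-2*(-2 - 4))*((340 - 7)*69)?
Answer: 275724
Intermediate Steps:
(-2*(-2 - 4))*((340 - 7)*69) = (-2*(-6))*(333*69) = 12*22977 = 275724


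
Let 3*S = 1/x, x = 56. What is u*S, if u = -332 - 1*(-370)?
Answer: 19/84 ≈ 0.22619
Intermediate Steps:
u = 38 (u = -332 + 370 = 38)
S = 1/168 (S = (1/3)/56 = (1/3)*(1/56) = 1/168 ≈ 0.0059524)
u*S = 38*(1/168) = 19/84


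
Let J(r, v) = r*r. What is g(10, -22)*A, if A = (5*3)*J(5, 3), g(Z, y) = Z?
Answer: 3750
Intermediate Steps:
J(r, v) = r²
A = 375 (A = (5*3)*5² = 15*25 = 375)
g(10, -22)*A = 10*375 = 3750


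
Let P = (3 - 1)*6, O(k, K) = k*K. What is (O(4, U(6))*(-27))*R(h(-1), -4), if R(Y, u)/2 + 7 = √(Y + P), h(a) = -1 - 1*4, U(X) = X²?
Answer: 54432 - 7776*√7 ≈ 33859.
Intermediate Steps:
h(a) = -5 (h(a) = -1 - 4 = -5)
O(k, K) = K*k
P = 12 (P = 2*6 = 12)
R(Y, u) = -14 + 2*√(12 + Y) (R(Y, u) = -14 + 2*√(Y + 12) = -14 + 2*√(12 + Y))
(O(4, U(6))*(-27))*R(h(-1), -4) = ((6²*4)*(-27))*(-14 + 2*√(12 - 5)) = ((36*4)*(-27))*(-14 + 2*√7) = (144*(-27))*(-14 + 2*√7) = -3888*(-14 + 2*√7) = 54432 - 7776*√7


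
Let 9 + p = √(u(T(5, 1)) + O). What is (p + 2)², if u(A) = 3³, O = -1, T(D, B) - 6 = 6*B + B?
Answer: (7 - √26)² ≈ 3.6137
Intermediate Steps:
T(D, B) = 6 + 7*B (T(D, B) = 6 + (6*B + B) = 6 + 7*B)
u(A) = 27
p = -9 + √26 (p = -9 + √(27 - 1) = -9 + √26 ≈ -3.9010)
(p + 2)² = ((-9 + √26) + 2)² = (-7 + √26)²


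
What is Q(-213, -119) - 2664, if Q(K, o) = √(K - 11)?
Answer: -2664 + 4*I*√14 ≈ -2664.0 + 14.967*I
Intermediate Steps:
Q(K, o) = √(-11 + K)
Q(-213, -119) - 2664 = √(-11 - 213) - 2664 = √(-224) - 2664 = 4*I*√14 - 2664 = -2664 + 4*I*√14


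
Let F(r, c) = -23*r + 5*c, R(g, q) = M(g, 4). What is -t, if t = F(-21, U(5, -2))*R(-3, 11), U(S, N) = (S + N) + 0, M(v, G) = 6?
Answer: -2988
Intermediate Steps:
R(g, q) = 6
U(S, N) = N + S (U(S, N) = (N + S) + 0 = N + S)
t = 2988 (t = (-23*(-21) + 5*(-2 + 5))*6 = (483 + 5*3)*6 = (483 + 15)*6 = 498*6 = 2988)
-t = -1*2988 = -2988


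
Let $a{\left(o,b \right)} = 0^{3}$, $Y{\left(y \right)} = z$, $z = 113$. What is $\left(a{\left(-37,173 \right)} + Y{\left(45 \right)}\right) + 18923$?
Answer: $19036$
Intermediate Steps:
$Y{\left(y \right)} = 113$
$a{\left(o,b \right)} = 0$
$\left(a{\left(-37,173 \right)} + Y{\left(45 \right)}\right) + 18923 = \left(0 + 113\right) + 18923 = 113 + 18923 = 19036$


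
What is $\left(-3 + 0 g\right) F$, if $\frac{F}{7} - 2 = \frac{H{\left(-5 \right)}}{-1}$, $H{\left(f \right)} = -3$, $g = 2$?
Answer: $-105$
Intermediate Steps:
$F = 35$ ($F = 14 + 7 \left(- \frac{3}{-1}\right) = 14 + 7 \left(\left(-3\right) \left(-1\right)\right) = 14 + 7 \cdot 3 = 14 + 21 = 35$)
$\left(-3 + 0 g\right) F = \left(-3 + 0 \cdot 2\right) 35 = \left(-3 + 0\right) 35 = \left(-3\right) 35 = -105$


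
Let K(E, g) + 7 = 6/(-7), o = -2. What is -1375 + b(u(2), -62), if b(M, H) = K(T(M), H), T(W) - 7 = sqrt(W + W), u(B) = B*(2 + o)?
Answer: -9680/7 ≈ -1382.9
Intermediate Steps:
u(B) = 0 (u(B) = B*(2 - 2) = B*0 = 0)
T(W) = 7 + sqrt(2)*sqrt(W) (T(W) = 7 + sqrt(W + W) = 7 + sqrt(2*W) = 7 + sqrt(2)*sqrt(W))
K(E, g) = -55/7 (K(E, g) = -7 + 6/(-7) = -7 + 6*(-1/7) = -7 - 6/7 = -55/7)
b(M, H) = -55/7
-1375 + b(u(2), -62) = -1375 - 55/7 = -9680/7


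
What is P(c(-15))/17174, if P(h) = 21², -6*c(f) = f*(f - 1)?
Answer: 441/17174 ≈ 0.025678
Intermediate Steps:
c(f) = -f*(-1 + f)/6 (c(f) = -f*(f - 1)/6 = -f*(-1 + f)/6)
P(h) = 441
P(c(-15))/17174 = 441/17174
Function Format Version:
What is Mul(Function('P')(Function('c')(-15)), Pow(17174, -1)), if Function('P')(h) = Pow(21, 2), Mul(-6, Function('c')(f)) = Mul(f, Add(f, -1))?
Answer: Rational(441, 17174) ≈ 0.025678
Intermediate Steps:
Function('c')(f) = Mul(Rational(-1, 6), f, Add(-1, f)) (Function('c')(f) = Mul(Rational(-1, 6), Mul(f, Add(f, -1))) = Mul(Rational(-1, 6), Mul(f, Add(-1, f))) = Mul(Rational(-1, 6), f, Add(-1, f)))
Function('P')(h) = 441
Mul(Function('P')(Function('c')(-15)), Pow(17174, -1)) = Mul(441, Pow(17174, -1)) = Mul(441, Rational(1, 17174)) = Rational(441, 17174)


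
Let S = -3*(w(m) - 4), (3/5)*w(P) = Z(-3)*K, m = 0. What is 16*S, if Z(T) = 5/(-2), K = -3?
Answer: -408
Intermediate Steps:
Z(T) = -5/2 (Z(T) = 5*(-1/2) = -5/2)
w(P) = 25/2 (w(P) = 5*(-5/2*(-3))/3 = (5/3)*(15/2) = 25/2)
S = -51/2 (S = -3*(25/2 - 4) = -3*17/2 = -51/2 ≈ -25.500)
16*S = 16*(-51/2) = -408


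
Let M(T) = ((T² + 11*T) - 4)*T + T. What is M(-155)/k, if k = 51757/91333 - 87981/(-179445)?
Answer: -6299180993187775/1924789282 ≈ -3.2727e+6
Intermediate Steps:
k = 5774367846/5463083395 (k = 51757*(1/91333) - 87981*(-1/179445) = 51757/91333 + 29327/59815 = 5774367846/5463083395 ≈ 1.0570)
M(T) = T + T*(-4 + T² + 11*T) (M(T) = (-4 + T² + 11*T)*T + T = T*(-4 + T² + 11*T) + T = T + T*(-4 + T² + 11*T))
M(-155)/k = (-155*(-3 + (-155)² + 11*(-155)))/(5774367846/5463083395) = -155*(-3 + 24025 - 1705)*(5463083395/5774367846) = -155*22317*(5463083395/5774367846) = -3459135*5463083395/5774367846 = -6299180993187775/1924789282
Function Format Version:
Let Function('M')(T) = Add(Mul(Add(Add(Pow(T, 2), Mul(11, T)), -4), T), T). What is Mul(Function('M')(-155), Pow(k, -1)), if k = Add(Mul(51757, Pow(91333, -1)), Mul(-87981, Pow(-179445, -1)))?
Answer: Rational(-6299180993187775, 1924789282) ≈ -3.2727e+6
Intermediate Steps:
k = Rational(5774367846, 5463083395) (k = Add(Mul(51757, Rational(1, 91333)), Mul(-87981, Rational(-1, 179445))) = Add(Rational(51757, 91333), Rational(29327, 59815)) = Rational(5774367846, 5463083395) ≈ 1.0570)
Function('M')(T) = Add(T, Mul(T, Add(-4, Pow(T, 2), Mul(11, T)))) (Function('M')(T) = Add(Mul(Add(-4, Pow(T, 2), Mul(11, T)), T), T) = Add(Mul(T, Add(-4, Pow(T, 2), Mul(11, T))), T) = Add(T, Mul(T, Add(-4, Pow(T, 2), Mul(11, T)))))
Mul(Function('M')(-155), Pow(k, -1)) = Mul(Mul(-155, Add(-3, Pow(-155, 2), Mul(11, -155))), Pow(Rational(5774367846, 5463083395), -1)) = Mul(Mul(-155, Add(-3, 24025, -1705)), Rational(5463083395, 5774367846)) = Mul(Mul(-155, 22317), Rational(5463083395, 5774367846)) = Mul(-3459135, Rational(5463083395, 5774367846)) = Rational(-6299180993187775, 1924789282)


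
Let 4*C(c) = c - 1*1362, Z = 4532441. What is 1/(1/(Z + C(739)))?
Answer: 18129141/4 ≈ 4.5323e+6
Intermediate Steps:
C(c) = -681/2 + c/4 (C(c) = (c - 1*1362)/4 = (c - 1362)/4 = (-1362 + c)/4 = -681/2 + c/4)
1/(1/(Z + C(739))) = 1/(1/(4532441 + (-681/2 + (1/4)*739))) = 1/(1/(4532441 + (-681/2 + 739/4))) = 1/(1/(4532441 - 623/4)) = 1/(1/(18129141/4)) = 1/(4/18129141) = 18129141/4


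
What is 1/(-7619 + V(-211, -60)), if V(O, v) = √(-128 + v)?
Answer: -7619/58049349 - 2*I*√47/58049349 ≈ -0.00013125 - 2.362e-7*I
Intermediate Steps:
1/(-7619 + V(-211, -60)) = 1/(-7619 + √(-128 - 60)) = 1/(-7619 + √(-188)) = 1/(-7619 + 2*I*√47)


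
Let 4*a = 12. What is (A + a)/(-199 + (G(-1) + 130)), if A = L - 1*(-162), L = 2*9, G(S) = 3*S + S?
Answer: -183/73 ≈ -2.5069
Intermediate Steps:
a = 3 (a = (¼)*12 = 3)
G(S) = 4*S
L = 18
A = 180 (A = 18 - 1*(-162) = 18 + 162 = 180)
(A + a)/(-199 + (G(-1) + 130)) = (180 + 3)/(-199 + (4*(-1) + 130)) = 183/(-199 + (-4 + 130)) = 183/(-199 + 126) = 183/(-73) = 183*(-1/73) = -183/73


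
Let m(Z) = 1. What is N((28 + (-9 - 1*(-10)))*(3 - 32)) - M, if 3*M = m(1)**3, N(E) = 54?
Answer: 161/3 ≈ 53.667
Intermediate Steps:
M = 1/3 (M = (1/3)*1**3 = (1/3)*1 = 1/3 ≈ 0.33333)
N((28 + (-9 - 1*(-10)))*(3 - 32)) - M = 54 - 1*1/3 = 54 - 1/3 = 161/3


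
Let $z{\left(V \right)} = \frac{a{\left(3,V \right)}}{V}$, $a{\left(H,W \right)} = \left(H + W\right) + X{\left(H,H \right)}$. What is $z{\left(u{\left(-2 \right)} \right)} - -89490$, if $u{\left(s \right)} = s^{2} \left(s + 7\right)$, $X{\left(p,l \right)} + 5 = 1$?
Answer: $\frac{1789819}{20} \approx 89491.0$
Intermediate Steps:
$X{\left(p,l \right)} = -4$ ($X{\left(p,l \right)} = -5 + 1 = -4$)
$a{\left(H,W \right)} = -4 + H + W$ ($a{\left(H,W \right)} = \left(H + W\right) - 4 = -4 + H + W$)
$u{\left(s \right)} = s^{2} \left(7 + s\right)$
$z{\left(V \right)} = \frac{-1 + V}{V}$ ($z{\left(V \right)} = \frac{-4 + 3 + V}{V} = \frac{-1 + V}{V}$)
$z{\left(u{\left(-2 \right)} \right)} - -89490 = \frac{-1 + \left(-2\right)^{2} \left(7 - 2\right)}{\left(-2\right)^{2} \left(7 - 2\right)} - -89490 = \frac{-1 + 4 \cdot 5}{4 \cdot 5} + 89490 = \frac{-1 + 20}{20} + 89490 = \frac{1}{20} \cdot 19 + 89490 = \frac{19}{20} + 89490 = \frac{1789819}{20}$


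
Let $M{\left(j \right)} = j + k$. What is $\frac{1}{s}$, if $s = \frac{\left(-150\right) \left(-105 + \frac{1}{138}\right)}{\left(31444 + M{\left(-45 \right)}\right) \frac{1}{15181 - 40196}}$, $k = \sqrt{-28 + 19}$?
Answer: $- \frac{722177}{9061058375} - \frac{69 i}{9061058375} \approx -7.9701 \cdot 10^{-5} - 7.615 \cdot 10^{-9} i$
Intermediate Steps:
$k = 3 i$ ($k = \sqrt{-9} = 3 i \approx 3.0 i$)
$M{\left(j \right)} = j + 3 i$
$s = \frac{45332475050125 \left(- \frac{31399}{25015} + \frac{3 i}{25015}\right)}{4535127166}$ ($s = \frac{\left(-150\right) \left(-105 + \frac{1}{138}\right)}{\left(31444 - \left(45 - 3 i\right)\right) \frac{1}{15181 - 40196}} = \frac{\left(-150\right) \left(-105 + \frac{1}{138}\right)}{\left(31399 + 3 i\right) \frac{1}{-25015}} = \frac{\left(-150\right) \left(- \frac{14489}{138}\right)}{\left(31399 + 3 i\right) \left(- \frac{1}{25015}\right)} = \frac{362225}{23 \left(- \frac{31399}{25015} - \frac{3 i}{25015}\right)} = \frac{362225 \frac{125150045 \left(- \frac{31399}{25015} + \frac{3 i}{25015}\right)}{197179442}}{23} = \frac{45332475050125 \left(- \frac{31399}{25015} + \frac{3 i}{25015}\right)}{4535127166} \approx -12547.0 + 1.1988 i$)
$\frac{1}{s} = \frac{1}{- \frac{56901634383325}{4535127166} + \frac{5436635025 i}{4535127166}} = \frac{104307924818 \left(- \frac{56901634383325}{4535127166} - \frac{5436635025 i}{4535127166}\right)}{16420555775031528125}$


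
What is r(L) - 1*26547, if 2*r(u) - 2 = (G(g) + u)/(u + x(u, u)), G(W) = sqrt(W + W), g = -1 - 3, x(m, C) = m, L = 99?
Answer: -106183/4 + I*sqrt(2)/198 ≈ -26546.0 + 0.0071425*I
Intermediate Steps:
g = -4
G(W) = sqrt(2)*sqrt(W) (G(W) = sqrt(2*W) = sqrt(2)*sqrt(W))
r(u) = 1 + (u + 2*I*sqrt(2))/(4*u) (r(u) = 1 + ((sqrt(2)*sqrt(-4) + u)/(u + u))/2 = 1 + ((sqrt(2)*(2*I) + u)/((2*u)))/2 = 1 + ((2*I*sqrt(2) + u)*(1/(2*u)))/2 = 1 + ((u + 2*I*sqrt(2))*(1/(2*u)))/2 = 1 + ((u + 2*I*sqrt(2))/(2*u))/2 = 1 + (u + 2*I*sqrt(2))/(4*u))
r(L) - 1*26547 = (5/4 + (1/2)*I*sqrt(2)/99) - 1*26547 = (5/4 + (1/2)*I*sqrt(2)*(1/99)) - 26547 = (5/4 + I*sqrt(2)/198) - 26547 = -106183/4 + I*sqrt(2)/198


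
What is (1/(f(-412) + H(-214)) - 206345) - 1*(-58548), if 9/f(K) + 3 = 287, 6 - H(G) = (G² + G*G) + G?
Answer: -3835278795567/25949639 ≈ -1.4780e+5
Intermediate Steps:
H(G) = 6 - G - 2*G² (H(G) = 6 - ((G² + G*G) + G) = 6 - ((G² + G²) + G) = 6 - (2*G² + G) = 6 - (G + 2*G²) = 6 + (-G - 2*G²) = 6 - G - 2*G²)
f(K) = 9/284 (f(K) = 9/(-3 + 287) = 9/284)
(1/(f(-412) + H(-214)) - 206345) - 1*(-58548) = (1/(9/284 + (6 - 1*(-214) - 2*(-214)²)) - 206345) - 1*(-58548) = (1/(9/284 + (6 + 214 - 2*45796)) - 206345) + 58548 = (1/(9/284 + (6 + 214 - 91592)) - 206345) + 58548 = (1/(9/284 - 91372) - 206345) + 58548 = (1/(-25949639/284) - 206345) + 58548 = (-284/25949639 - 206345) + 58548 = -5354578259739/25949639 + 58548 = -3835278795567/25949639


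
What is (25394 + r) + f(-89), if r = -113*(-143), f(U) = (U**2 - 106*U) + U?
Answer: 58819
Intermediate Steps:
f(U) = U**2 - 105*U
r = 16159
(25394 + r) + f(-89) = (25394 + 16159) - 89*(-105 - 89) = 41553 - 89*(-194) = 41553 + 17266 = 58819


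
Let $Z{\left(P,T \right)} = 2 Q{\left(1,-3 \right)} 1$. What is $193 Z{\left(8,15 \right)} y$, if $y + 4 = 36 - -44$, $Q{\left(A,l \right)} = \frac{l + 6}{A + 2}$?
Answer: $29336$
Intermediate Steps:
$Q{\left(A,l \right)} = \frac{6 + l}{2 + A}$
$Z{\left(P,T \right)} = 2$ ($Z{\left(P,T \right)} = 2 \frac{6 - 3}{2 + 1} \cdot 1 = 2 \cdot \frac{1}{3} \cdot 3 \cdot 1 = 2 \cdot 1 \cdot 1 = 2 \cdot 1 = 2$)
$y = 76$ ($y = -4 + \left(36 - -44\right) = -4 + \left(36 + 44\right) = -4 + 80 = 76$)
$193 Z{\left(8,15 \right)} y = 193 \cdot 2 \cdot 76 = 386 \cdot 76 = 29336$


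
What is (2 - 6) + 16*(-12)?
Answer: -196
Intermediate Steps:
(2 - 6) + 16*(-12) = -4 - 192 = -196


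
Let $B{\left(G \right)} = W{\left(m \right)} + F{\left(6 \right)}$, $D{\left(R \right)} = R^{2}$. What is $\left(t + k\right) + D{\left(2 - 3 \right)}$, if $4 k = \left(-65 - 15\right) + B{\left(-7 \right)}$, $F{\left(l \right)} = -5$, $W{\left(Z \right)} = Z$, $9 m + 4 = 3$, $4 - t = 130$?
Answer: $- \frac{2633}{18} \approx -146.28$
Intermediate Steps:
$t = -126$ ($t = 4 - 130 = -126$)
$m = - \frac{1}{9}$ ($m = - \frac{4}{9} + \frac{1}{9} \cdot 3 = - \frac{4}{9} + \frac{1}{3} = - \frac{1}{9} \approx -0.11111$)
$B{\left(G \right)} = - \frac{46}{9}$ ($B{\left(G \right)} = - \frac{1}{9} - 5 = - \frac{46}{9}$)
$k = - \frac{383}{18}$ ($k = \frac{\left(-65 - 15\right) - \frac{46}{9}}{4} = \frac{-80 - \frac{46}{9}}{4} = \frac{1}{4} \left(- \frac{766}{9}\right) = - \frac{383}{18} \approx -21.278$)
$\left(t + k\right) + D{\left(2 - 3 \right)} = \left(-126 - \frac{383}{18}\right) + \left(2 - 3\right)^{2} = - \frac{2651}{18} + \left(-1\right)^{2} = - \frac{2651}{18} + 1 = - \frac{2633}{18}$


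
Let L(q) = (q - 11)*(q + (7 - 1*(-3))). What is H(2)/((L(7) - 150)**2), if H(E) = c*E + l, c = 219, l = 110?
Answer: 137/11881 ≈ 0.011531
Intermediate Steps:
L(q) = (-11 + q)*(10 + q) (L(q) = (-11 + q)*(q + (7 + 3)) = (-11 + q)*(q + 10) = (-11 + q)*(10 + q))
H(E) = 110 + 219*E (H(E) = 219*E + 110 = 110 + 219*E)
H(2)/((L(7) - 150)**2) = (110 + 219*2)/(((-110 + 7**2 - 1*7) - 150)**2) = (110 + 438)/(((-110 + 49 - 7) - 150)**2) = 548/((-68 - 150)**2) = 548/((-218)**2) = 548/47524 = 548*(1/47524) = 137/11881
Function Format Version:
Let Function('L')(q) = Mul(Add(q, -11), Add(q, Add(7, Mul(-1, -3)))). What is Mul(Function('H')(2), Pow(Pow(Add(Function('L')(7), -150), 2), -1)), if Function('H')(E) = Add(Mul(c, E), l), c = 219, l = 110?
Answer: Rational(137, 11881) ≈ 0.011531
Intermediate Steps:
Function('L')(q) = Mul(Add(-11, q), Add(10, q)) (Function('L')(q) = Mul(Add(-11, q), Add(q, Add(7, 3))) = Mul(Add(-11, q), Add(q, 10)) = Mul(Add(-11, q), Add(10, q)))
Function('H')(E) = Add(110, Mul(219, E)) (Function('H')(E) = Add(Mul(219, E), 110) = Add(110, Mul(219, E)))
Mul(Function('H')(2), Pow(Pow(Add(Function('L')(7), -150), 2), -1)) = Mul(Add(110, Mul(219, 2)), Pow(Pow(Add(Add(-110, Pow(7, 2), Mul(-1, 7)), -150), 2), -1)) = Mul(Add(110, 438), Pow(Pow(Add(Add(-110, 49, -7), -150), 2), -1)) = Mul(548, Pow(Pow(Add(-68, -150), 2), -1)) = Mul(548, Pow(Pow(-218, 2), -1)) = Mul(548, Pow(47524, -1)) = Mul(548, Rational(1, 47524)) = Rational(137, 11881)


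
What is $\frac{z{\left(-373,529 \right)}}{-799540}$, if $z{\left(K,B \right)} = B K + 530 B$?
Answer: $- \frac{83053}{799540} \approx -0.10388$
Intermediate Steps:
$z{\left(K,B \right)} = 530 B + B K$
$\frac{z{\left(-373,529 \right)}}{-799540} = \frac{529 \left(530 - 373\right)}{-799540} = 529 \cdot 157 \left(- \frac{1}{799540}\right) = 83053 \left(- \frac{1}{799540}\right) = - \frac{83053}{799540}$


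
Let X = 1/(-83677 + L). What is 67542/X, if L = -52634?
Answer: -9206717562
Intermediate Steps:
X = -1/136311 (X = 1/(-83677 - 52634) = 1/(-136311) = -1/136311 ≈ -7.3362e-6)
67542/X = 67542/(-1/136311) = 67542*(-136311) = -9206717562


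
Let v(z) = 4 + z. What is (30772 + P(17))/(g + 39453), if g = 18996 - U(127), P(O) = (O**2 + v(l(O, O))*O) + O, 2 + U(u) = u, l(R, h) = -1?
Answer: 4447/8332 ≈ 0.53373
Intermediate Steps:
U(u) = -2 + u
P(O) = O**2 + 4*O (P(O) = (O**2 + (4 - 1)*O) + O = (O**2 + 3*O) + O = O**2 + 4*O)
g = 18871 (g = 18996 - (-2 + 127) = 18996 - 1*125 = 18996 - 125 = 18871)
(30772 + P(17))/(g + 39453) = (30772 + 17*(4 + 17))/(18871 + 39453) = (30772 + 17*21)/58324 = (30772 + 357)*(1/58324) = 31129*(1/58324) = 4447/8332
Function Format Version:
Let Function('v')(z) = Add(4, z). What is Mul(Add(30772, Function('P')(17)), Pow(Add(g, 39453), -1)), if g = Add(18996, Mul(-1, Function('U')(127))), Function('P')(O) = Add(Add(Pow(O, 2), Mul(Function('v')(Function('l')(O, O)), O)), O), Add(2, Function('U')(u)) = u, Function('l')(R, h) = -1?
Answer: Rational(4447, 8332) ≈ 0.53373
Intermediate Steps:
Function('U')(u) = Add(-2, u)
Function('P')(O) = Add(Pow(O, 2), Mul(4, O)) (Function('P')(O) = Add(Add(Pow(O, 2), Mul(Add(4, -1), O)), O) = Add(Add(Pow(O, 2), Mul(3, O)), O) = Add(Pow(O, 2), Mul(4, O)))
g = 18871 (g = Add(18996, Mul(-1, Add(-2, 127))) = Add(18996, Mul(-1, 125)) = Add(18996, -125) = 18871)
Mul(Add(30772, Function('P')(17)), Pow(Add(g, 39453), -1)) = Mul(Add(30772, Mul(17, Add(4, 17))), Pow(Add(18871, 39453), -1)) = Mul(Add(30772, Mul(17, 21)), Pow(58324, -1)) = Mul(Add(30772, 357), Rational(1, 58324)) = Mul(31129, Rational(1, 58324)) = Rational(4447, 8332)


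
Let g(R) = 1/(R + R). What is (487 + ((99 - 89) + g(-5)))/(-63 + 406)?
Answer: 4969/3430 ≈ 1.4487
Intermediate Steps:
g(R) = 1/(2*R)
(487 + ((99 - 89) + g(-5)))/(-63 + 406) = (487 + ((99 - 89) + (1/2)/(-5)))/(-63 + 406) = (487 + (10 + (1/2)*(-1/5)))/343 = (487 + (10 - 1/10))*(1/343) = (487 + 99/10)*(1/343) = (4969/10)*(1/343) = 4969/3430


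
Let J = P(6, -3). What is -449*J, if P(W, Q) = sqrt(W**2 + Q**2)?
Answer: -1347*sqrt(5) ≈ -3012.0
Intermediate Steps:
P(W, Q) = sqrt(Q**2 + W**2)
J = 3*sqrt(5) (J = sqrt((-3)**2 + 6**2) = sqrt(9 + 36) = sqrt(45) = 3*sqrt(5) ≈ 6.7082)
-449*J = -1347*sqrt(5)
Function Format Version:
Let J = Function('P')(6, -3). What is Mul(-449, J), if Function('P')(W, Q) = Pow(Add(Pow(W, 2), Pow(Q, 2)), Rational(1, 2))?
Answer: Mul(-1347, Pow(5, Rational(1, 2))) ≈ -3012.0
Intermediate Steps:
Function('P')(W, Q) = Pow(Add(Pow(Q, 2), Pow(W, 2)), Rational(1, 2))
J = Mul(3, Pow(5, Rational(1, 2))) (J = Pow(Add(Pow(-3, 2), Pow(6, 2)), Rational(1, 2)) = Pow(Add(9, 36), Rational(1, 2)) = Pow(45, Rational(1, 2)) = Mul(3, Pow(5, Rational(1, 2))) ≈ 6.7082)
Mul(-449, J) = Mul(-449, Mul(3, Pow(5, Rational(1, 2)))) = Mul(-1347, Pow(5, Rational(1, 2)))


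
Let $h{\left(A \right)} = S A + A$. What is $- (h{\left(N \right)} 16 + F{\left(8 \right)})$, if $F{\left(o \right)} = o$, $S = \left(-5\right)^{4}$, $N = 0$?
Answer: $-8$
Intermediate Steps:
$S = 625$
$h{\left(A \right)} = 626 A$ ($h{\left(A \right)} = 625 A + A = 626 A$)
$- (h{\left(N \right)} 16 + F{\left(8 \right)}) = - (626 \cdot 0 \cdot 16 + 8) = - (0 \cdot 16 + 8) = - (0 + 8) = \left(-1\right) 8 = -8$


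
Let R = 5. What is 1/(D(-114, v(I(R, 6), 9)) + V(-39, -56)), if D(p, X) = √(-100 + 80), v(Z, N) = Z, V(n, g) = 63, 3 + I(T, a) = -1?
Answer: 63/3989 - 2*I*√5/3989 ≈ 0.015793 - 0.0011211*I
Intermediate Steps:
I(T, a) = -4 (I(T, a) = -3 - 1 = -4)
D(p, X) = 2*I*√5 (D(p, X) = √(-20) = 2*I*√5)
1/(D(-114, v(I(R, 6), 9)) + V(-39, -56)) = 1/(2*I*√5 + 63) = 1/(63 + 2*I*√5)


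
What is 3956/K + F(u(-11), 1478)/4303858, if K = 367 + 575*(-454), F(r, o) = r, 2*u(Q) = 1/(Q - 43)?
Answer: -1838814983467/121169802421512 ≈ -0.015176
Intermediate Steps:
u(Q) = 1/(2*(-43 + Q)) (u(Q) = 1/(2*(Q - 43)) = 1/(2*(-43 + Q)))
K = -260683 (K = 367 - 261050 = -260683)
3956/K + F(u(-11), 1478)/4303858 = 3956/(-260683) + (1/(2*(-43 - 11)))/4303858 = 3956*(-1/260683) + ((1/2)/(-54))*(1/4303858) = -3956/260683 + ((1/2)*(-1/54))*(1/4303858) = -3956/260683 - 1/108*1/4303858 = -3956/260683 - 1/464816664 = -1838814983467/121169802421512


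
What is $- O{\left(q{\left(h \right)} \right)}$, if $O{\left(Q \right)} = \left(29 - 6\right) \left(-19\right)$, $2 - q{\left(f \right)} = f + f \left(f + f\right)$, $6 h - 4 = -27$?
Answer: $437$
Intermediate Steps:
$h = - \frac{23}{6}$ ($h = \frac{2}{3} + \frac{1}{6} \left(-27\right) = \frac{2}{3} - \frac{9}{2} = - \frac{23}{6} \approx -3.8333$)
$q{\left(f \right)} = 2 - f - 2 f^{2}$ ($q{\left(f \right)} = 2 - \left(f + f \left(f + f\right)\right) = 2 - \left(f + f 2 f\right) = 2 - \left(f + 2 f^{2}\right) = 2 - f - 2 f^{2}$)
$O{\left(Q \right)} = -437$ ($O{\left(Q \right)} = 23 \left(-19\right) = -437$)
$- O{\left(q{\left(h \right)} \right)} = \left(-1\right) \left(-437\right) = 437$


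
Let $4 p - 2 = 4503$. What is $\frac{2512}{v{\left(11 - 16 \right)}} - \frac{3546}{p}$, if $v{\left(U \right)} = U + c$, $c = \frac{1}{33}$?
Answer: $- \frac{93943164}{184705} \approx -508.61$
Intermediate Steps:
$p = \frac{4505}{4}$ ($p = \frac{1}{2} + \frac{1}{4} \cdot 4503 = \frac{1}{2} + \frac{4503}{4} = \frac{4505}{4} \approx 1126.3$)
$c = \frac{1}{33} \approx 0.030303$
$v{\left(U \right)} = \frac{1}{33} + U$ ($v{\left(U \right)} = U + \frac{1}{33} = \frac{1}{33} + U$)
$\frac{2512}{v{\left(11 - 16 \right)}} - \frac{3546}{p} = \frac{2512}{\frac{1}{33} + \left(11 - 16\right)} - \frac{3546}{\frac{4505}{4}} = \frac{2512}{\frac{1}{33} + \left(11 - 16\right)} - \frac{14184}{4505} = \frac{2512}{\frac{1}{33} - 5} - \frac{14184}{4505} = \frac{2512}{- \frac{164}{33}} - \frac{14184}{4505} = 2512 \left(- \frac{33}{164}\right) - \frac{14184}{4505} = - \frac{20724}{41} - \frac{14184}{4505} = - \frac{93943164}{184705}$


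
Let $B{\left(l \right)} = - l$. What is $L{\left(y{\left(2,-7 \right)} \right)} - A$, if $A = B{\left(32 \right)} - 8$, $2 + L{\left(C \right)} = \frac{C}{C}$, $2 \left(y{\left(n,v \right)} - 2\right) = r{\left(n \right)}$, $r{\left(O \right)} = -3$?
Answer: $39$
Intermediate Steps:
$y{\left(n,v \right)} = \frac{1}{2}$ ($y{\left(n,v \right)} = 2 + \frac{1}{2} \left(-3\right) = 2 - \frac{3}{2} = \frac{1}{2}$)
$L{\left(C \right)} = -1$ ($L{\left(C \right)} = -2 + \frac{C}{C} = -2 + 1 = -1$)
$A = -40$ ($A = \left(-1\right) 32 - 8 = -32 - 8 = -40$)
$L{\left(y{\left(2,-7 \right)} \right)} - A = -1 - -40 = -1 + 40 = 39$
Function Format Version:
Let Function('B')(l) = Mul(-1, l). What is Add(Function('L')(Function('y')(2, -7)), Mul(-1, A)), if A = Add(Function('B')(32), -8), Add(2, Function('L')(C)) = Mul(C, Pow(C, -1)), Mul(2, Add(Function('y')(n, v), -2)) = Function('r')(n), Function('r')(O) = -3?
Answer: 39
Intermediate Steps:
Function('y')(n, v) = Rational(1, 2) (Function('y')(n, v) = Add(2, Mul(Rational(1, 2), -3)) = Add(2, Rational(-3, 2)) = Rational(1, 2))
Function('L')(C) = -1 (Function('L')(C) = Add(-2, Mul(C, Pow(C, -1))) = Add(-2, 1) = -1)
A = -40 (A = Add(Mul(-1, 32), -8) = Add(-32, -8) = -40)
Add(Function('L')(Function('y')(2, -7)), Mul(-1, A)) = Add(-1, Mul(-1, -40)) = Add(-1, 40) = 39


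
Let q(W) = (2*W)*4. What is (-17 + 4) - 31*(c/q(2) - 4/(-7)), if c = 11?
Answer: -5827/112 ≈ -52.027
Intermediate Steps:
q(W) = 8*W
(-17 + 4) - 31*(c/q(2) - 4/(-7)) = (-17 + 4) - 31*(11/((8*2)) - 4/(-7)) = -13 - 31*(11/16 - 4*(-⅐)) = -13 - 31*(11*(1/16) + 4/7) = -13 - 31*(11/16 + 4/7) = -13 - 31*141/112 = -13 - 4371/112 = -5827/112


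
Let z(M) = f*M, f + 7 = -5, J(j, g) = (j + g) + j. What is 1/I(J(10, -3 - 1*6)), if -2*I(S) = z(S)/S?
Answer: 1/6 ≈ 0.16667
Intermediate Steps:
J(j, g) = g + 2*j (J(j, g) = (g + j) + j = g + 2*j)
f = -12 (f = -7 - 5 = -12)
z(M) = -12*M
I(S) = 6 (I(S) = -(-12*S)/(2*S) = -1/2*(-12) = 6)
1/I(J(10, -3 - 1*6)) = 1/6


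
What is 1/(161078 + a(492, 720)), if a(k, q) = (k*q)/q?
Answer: 1/161570 ≈ 6.1893e-6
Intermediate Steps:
a(k, q) = k
1/(161078 + a(492, 720)) = 1/(161078 + 492) = 1/161570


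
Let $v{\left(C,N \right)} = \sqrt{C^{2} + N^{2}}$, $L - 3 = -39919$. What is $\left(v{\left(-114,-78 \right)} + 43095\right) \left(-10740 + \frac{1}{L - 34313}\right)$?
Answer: $- \frac{11452057557265}{24743} - \frac{1594438922 \sqrt{530}}{24743} \approx -4.6432 \cdot 10^{8}$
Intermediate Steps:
$L = -39916$ ($L = 3 - 39919 = -39916$)
$\left(v{\left(-114,-78 \right)} + 43095\right) \left(-10740 + \frac{1}{L - 34313}\right) = \left(\sqrt{\left(-114\right)^{2} + \left(-78\right)^{2}} + 43095\right) \left(-10740 + \frac{1}{-39916 - 34313}\right) = \left(\sqrt{12996 + 6084} + 43095\right) \left(-10740 + \frac{1}{-74229}\right) = \left(\sqrt{19080} + 43095\right) \left(-10740 - \frac{1}{74229}\right) = \left(6 \sqrt{530} + 43095\right) \left(- \frac{797219461}{74229}\right) = \left(43095 + 6 \sqrt{530}\right) \left(- \frac{797219461}{74229}\right) = - \frac{11452057557265}{24743} - \frac{1594438922 \sqrt{530}}{24743}$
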